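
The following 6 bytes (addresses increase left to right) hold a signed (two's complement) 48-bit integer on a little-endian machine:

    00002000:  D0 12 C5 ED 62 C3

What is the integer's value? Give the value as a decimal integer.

Little-endian stores the least-significant byte at the lowest address.
Reassemble most-significant byte first: C3 62 ED C5 12 D0 → 0xC362EDC512D0.
Top bit is set, so as a signed 48-bit value this is 0xC362EDC512D0 − 2^48 = -66645313383728.

-66645313383728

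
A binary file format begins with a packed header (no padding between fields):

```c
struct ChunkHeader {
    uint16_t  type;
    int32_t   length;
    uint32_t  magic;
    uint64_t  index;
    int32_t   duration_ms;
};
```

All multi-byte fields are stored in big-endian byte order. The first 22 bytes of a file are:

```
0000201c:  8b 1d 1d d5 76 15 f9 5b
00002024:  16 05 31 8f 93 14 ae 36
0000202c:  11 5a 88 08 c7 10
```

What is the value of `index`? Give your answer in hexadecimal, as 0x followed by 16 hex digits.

`index` follows `type` (2 B), `length` (4 B), `magic` (4 B), so it starts at offset 2 + 4 + 4 = 10 and occupies 8 bytes.
Bytes at offsets 10..17: 31 8F 93 14 AE 36 11 5A.
In big-endian order the high byte comes first in memory.
The bytes are already most-significant first: 0x318F9314AE36115A.

0x318F9314AE36115A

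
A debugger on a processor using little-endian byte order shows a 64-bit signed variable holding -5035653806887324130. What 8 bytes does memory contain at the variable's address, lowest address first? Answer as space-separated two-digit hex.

1E 36 A3 EC 8A C3 1D BA

Two's complement of -5035653806887324130 in 64 bits: 5035653806887324130 = 0x45E23C75135CC9E2; invert → 0xBA1DC38AECA3361D; add 1 → 0xBA1DC38AECA3361E.
Split into bytes (most-significant first): BA 1D C3 8A EC A3 36 1E.
Little-endian: lowest address holds the least-significant byte.
So at ascending addresses the bytes are 1E 36 A3 EC 8A C3 1D BA.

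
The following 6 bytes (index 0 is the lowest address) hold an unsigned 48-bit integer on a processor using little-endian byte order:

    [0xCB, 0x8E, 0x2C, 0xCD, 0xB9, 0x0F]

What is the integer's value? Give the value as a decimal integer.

17290685615819

Little-endian stores the least-significant byte at the lowest address.
Reassemble most-significant byte first: 0F B9 CD 2C 8E CB → 0x0FB9CD2C8ECB.
0x0FB9CD2C8ECB = 17290685615819.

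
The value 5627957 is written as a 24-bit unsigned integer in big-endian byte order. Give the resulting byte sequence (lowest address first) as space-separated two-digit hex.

55 E0 35

5627957 in hexadecimal, padded to 24 bits, is 0x55E035.
Split into bytes (most-significant first): 55 E0 35.
Big-endian: lowest address holds the most-significant byte.
So the memory order matches the most-significant-first order: 55 E0 35.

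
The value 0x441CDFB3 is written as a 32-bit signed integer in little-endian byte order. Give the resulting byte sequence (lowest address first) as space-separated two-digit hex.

Split into bytes (most-significant first): 44 1C DF B3.
In little-endian order the low byte comes first in memory.
So at ascending addresses the bytes are B3 DF 1C 44.

B3 DF 1C 44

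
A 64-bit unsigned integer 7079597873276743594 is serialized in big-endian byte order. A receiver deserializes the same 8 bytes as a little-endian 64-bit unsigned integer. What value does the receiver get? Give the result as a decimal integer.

7079597873276743594 in 64-bit hexadecimal is 0x623FC8C1A5456FAA.
Stored big-endian, the bytes at ascending addresses are 62 3F C8 C1 A5 45 6F AA.
Read back as little-endian, the first byte is least significant, giving 0xAA6F45A5C1C83F62.
0xAA6F45A5C1C83F62 = 12281111287085678434.

12281111287085678434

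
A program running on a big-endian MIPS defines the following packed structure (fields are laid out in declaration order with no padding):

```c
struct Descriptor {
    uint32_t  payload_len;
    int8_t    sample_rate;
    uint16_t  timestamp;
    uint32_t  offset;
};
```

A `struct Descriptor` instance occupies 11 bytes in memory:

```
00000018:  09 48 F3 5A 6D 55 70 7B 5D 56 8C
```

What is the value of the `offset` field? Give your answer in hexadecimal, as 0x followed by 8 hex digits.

`offset` follows `payload_len` (4 B), `sample_rate` (1 B), `timestamp` (2 B), so it starts at offset 4 + 1 + 2 = 7 and occupies 4 bytes.
Bytes at offsets 7..10: 7B 5D 56 8C.
Big-endian: lowest address holds the most-significant byte.
The bytes are already most-significant first: 0x7B5D568C.

0x7B5D568C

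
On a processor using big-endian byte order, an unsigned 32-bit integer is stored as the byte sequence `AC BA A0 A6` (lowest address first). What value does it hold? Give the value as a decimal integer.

2897911974

Big-endian: lowest address holds the most-significant byte.
The bytes are already most-significant first: 0xACBAA0A6.
0xACBAA0A6 = 2897911974.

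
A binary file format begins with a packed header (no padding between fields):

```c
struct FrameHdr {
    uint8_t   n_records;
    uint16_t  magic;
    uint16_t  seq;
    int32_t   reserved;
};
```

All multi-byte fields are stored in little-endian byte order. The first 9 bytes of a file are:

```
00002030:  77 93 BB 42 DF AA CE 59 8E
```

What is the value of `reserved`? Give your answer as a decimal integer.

-1906717014

`reserved` follows `n_records` (1 B), `magic` (2 B), `seq` (2 B), so it starts at offset 1 + 2 + 2 = 5 and occupies 4 bytes.
Bytes at offsets 5..8: AA CE 59 8E.
In little-endian order the low byte comes first in memory.
Reassemble most-significant byte first: 8E 59 CE AA → 0x8E59CEAA.
Top bit is set, so as a signed 32-bit value this is 0x8E59CEAA − 2^32 = -1906717014.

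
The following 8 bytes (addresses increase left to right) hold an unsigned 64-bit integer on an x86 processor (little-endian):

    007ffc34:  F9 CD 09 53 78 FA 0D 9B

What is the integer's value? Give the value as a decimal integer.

In little-endian order the low byte comes first in memory.
Reassemble most-significant byte first: 9B 0D FA 78 53 09 CD F9 → 0x9B0DFA785309CDF9.
0x9B0DFA785309CDF9 = 11172861645272239609.

11172861645272239609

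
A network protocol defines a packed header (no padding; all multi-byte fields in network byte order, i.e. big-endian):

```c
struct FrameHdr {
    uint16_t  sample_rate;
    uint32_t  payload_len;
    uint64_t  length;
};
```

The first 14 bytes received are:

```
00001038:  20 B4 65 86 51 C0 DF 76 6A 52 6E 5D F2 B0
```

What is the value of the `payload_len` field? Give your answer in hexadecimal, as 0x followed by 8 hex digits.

0x658651C0

`payload_len` follows `sample_rate` (2 bytes), so it starts at byte offset 2 and occupies 4 bytes.
Bytes at offsets 2..5: 65 86 51 C0.
In big-endian order the high byte comes first in memory.
The bytes are already most-significant first: 0x658651C0.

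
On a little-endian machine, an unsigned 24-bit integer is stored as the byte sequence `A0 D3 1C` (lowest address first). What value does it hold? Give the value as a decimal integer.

Little-endian stores the least-significant byte at the lowest address.
Reassemble most-significant byte first: 1C D3 A0 → 0x1CD3A0.
0x1CD3A0 = 1889184.

1889184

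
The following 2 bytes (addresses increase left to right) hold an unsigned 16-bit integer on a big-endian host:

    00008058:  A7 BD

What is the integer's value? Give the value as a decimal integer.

In big-endian order the high byte comes first in memory.
The bytes are already most-significant first: 0xA7BD.
0xA7BD = 42941.

42941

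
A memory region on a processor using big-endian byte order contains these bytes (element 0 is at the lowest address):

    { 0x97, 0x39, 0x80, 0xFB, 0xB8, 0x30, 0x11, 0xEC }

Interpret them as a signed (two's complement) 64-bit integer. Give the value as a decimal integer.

Big-endian stores the most-significant byte at the lowest address.
The bytes are already most-significant first: 0x973980FBB83011EC.
Top bit is set, so as a signed 64-bit value this is 0x973980FBB83011EC − 2^64 = -7549861481694621204.

-7549861481694621204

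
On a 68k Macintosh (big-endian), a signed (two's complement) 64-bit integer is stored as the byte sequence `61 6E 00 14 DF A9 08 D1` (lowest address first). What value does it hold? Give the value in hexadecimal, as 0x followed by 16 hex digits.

0x616E0014DFA908D1

Big-endian: lowest address holds the most-significant byte.
The bytes are already most-significant first: 0x616E0014DFA908D1.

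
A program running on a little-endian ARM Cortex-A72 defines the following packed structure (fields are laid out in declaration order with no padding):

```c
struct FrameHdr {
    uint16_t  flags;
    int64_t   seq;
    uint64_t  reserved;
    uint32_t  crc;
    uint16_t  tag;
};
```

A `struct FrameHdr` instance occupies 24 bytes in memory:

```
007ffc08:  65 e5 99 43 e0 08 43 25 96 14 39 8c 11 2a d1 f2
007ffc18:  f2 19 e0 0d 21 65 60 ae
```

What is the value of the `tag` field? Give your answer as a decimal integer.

44640

`tag` follows `flags` (2 B), `seq` (8 B), `reserved` (8 B), `crc` (4 B), so it starts at offset 2 + 8 + 8 + 4 = 22 and occupies 2 bytes.
Bytes at offsets 22..23: 60 AE.
Little-endian: lowest address holds the least-significant byte.
Reassemble most-significant byte first: AE 60 → 0xAE60.
0xAE60 = 44640.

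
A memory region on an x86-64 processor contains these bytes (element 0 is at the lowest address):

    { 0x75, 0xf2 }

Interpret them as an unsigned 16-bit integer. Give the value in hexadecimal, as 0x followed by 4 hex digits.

Little-endian stores the least-significant byte at the lowest address.
Reassemble most-significant byte first: F2 75 → 0xF275.

0xF275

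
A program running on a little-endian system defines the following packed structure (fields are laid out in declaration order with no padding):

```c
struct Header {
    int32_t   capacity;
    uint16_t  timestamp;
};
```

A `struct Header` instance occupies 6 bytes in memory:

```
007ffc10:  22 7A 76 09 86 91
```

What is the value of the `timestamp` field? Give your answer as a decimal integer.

`timestamp` follows `capacity` (4 bytes), so it starts at byte offset 4 and occupies 2 bytes.
Bytes at offsets 4..5: 86 91.
Little-endian: lowest address holds the least-significant byte.
Reassemble most-significant byte first: 91 86 → 0x9186.
0x9186 = 37254.

37254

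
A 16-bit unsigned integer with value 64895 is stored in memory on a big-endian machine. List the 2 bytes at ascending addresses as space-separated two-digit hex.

FD 7F

64895 in hexadecimal, padded to 16 bits, is 0xFD7F.
Split into bytes (most-significant first): FD 7F.
Big-endian stores the most-significant byte at the lowest address.
So the memory order matches the most-significant-first order: FD 7F.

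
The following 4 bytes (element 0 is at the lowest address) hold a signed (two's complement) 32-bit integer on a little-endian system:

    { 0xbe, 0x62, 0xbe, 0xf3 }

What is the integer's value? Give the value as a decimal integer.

-205626690

Little-endian stores the least-significant byte at the lowest address.
Reassemble most-significant byte first: F3 BE 62 BE → 0xF3BE62BE.
Top bit is set, so as a signed 32-bit value this is 0xF3BE62BE − 2^32 = -205626690.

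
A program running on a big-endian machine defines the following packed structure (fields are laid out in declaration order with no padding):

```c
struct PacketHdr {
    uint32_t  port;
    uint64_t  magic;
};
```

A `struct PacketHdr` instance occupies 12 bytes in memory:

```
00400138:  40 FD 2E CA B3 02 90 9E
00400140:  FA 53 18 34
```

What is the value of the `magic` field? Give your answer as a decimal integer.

`magic` follows `port` (4 bytes), so it starts at byte offset 4 and occupies 8 bytes.
Bytes at offsets 4..11: B3 02 90 9E FA 53 18 34.
In big-endian order the high byte comes first in memory.
The bytes are already most-significant first: 0xB302909EFA531834.
0xB302909EFA531834 = 12899031295221504052.

12899031295221504052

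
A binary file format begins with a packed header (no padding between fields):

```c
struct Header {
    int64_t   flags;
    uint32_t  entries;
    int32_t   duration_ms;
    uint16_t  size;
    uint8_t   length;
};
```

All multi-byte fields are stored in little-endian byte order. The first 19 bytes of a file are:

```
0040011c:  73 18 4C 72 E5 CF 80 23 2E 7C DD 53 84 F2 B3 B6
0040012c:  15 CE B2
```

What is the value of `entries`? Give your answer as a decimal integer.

1407024174

`entries` follows `flags` (8 bytes), so it starts at byte offset 8 and occupies 4 bytes.
Bytes at offsets 8..11: 2E 7C DD 53.
Little-endian: lowest address holds the least-significant byte.
Reassemble most-significant byte first: 53 DD 7C 2E → 0x53DD7C2E.
0x53DD7C2E = 1407024174.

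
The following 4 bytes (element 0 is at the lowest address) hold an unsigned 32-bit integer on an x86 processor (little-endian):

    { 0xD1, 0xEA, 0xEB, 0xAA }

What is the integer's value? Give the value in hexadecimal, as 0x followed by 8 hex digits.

Little-endian: lowest address holds the least-significant byte.
Reassemble most-significant byte first: AA EB EA D1 → 0xAAEBEAD1.

0xAAEBEAD1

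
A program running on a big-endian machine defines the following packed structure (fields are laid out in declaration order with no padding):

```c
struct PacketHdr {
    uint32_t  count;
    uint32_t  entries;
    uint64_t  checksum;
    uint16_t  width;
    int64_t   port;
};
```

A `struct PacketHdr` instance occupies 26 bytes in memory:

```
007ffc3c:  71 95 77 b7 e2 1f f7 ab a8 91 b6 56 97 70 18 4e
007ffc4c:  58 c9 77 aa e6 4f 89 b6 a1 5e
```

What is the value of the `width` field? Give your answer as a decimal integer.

22729

`width` follows `count` (4 B), `entries` (4 B), `checksum` (8 B), so it starts at offset 4 + 4 + 8 = 16 and occupies 2 bytes.
Bytes at offsets 16..17: 58 C9.
In big-endian order the high byte comes first in memory.
The bytes are already most-significant first: 0x58C9.
0x58C9 = 22729.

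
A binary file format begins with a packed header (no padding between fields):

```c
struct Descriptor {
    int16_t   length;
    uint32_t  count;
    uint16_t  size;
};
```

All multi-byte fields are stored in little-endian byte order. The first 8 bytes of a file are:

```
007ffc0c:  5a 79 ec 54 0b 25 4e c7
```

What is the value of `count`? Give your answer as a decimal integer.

`count` follows `length` (2 bytes), so it starts at byte offset 2 and occupies 4 bytes.
Bytes at offsets 2..5: EC 54 0B 25.
Little-endian: lowest address holds the least-significant byte.
Reassemble most-significant byte first: 25 0B 54 EC → 0x250B54EC.
0x250B54EC = 621499628.

621499628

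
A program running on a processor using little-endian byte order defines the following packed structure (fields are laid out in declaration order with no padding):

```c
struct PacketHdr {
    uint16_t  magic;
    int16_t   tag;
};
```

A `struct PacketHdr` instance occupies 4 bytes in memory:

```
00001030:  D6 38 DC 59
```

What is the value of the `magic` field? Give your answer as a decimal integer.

14550

`magic` is the first field, at byte offset 0, occupying 2 bytes.
Bytes at offsets 0..1: D6 38.
Little-endian: lowest address holds the least-significant byte.
Reassemble most-significant byte first: 38 D6 → 0x38D6.
0x38D6 = 14550.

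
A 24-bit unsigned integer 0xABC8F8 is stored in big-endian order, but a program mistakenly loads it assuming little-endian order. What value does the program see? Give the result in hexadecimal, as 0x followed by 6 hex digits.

Stored big-endian, the bytes at ascending addresses are AB C8 F8.
Read back as little-endian, the first byte is least significant, giving 0xF8C8AB.

0xF8C8AB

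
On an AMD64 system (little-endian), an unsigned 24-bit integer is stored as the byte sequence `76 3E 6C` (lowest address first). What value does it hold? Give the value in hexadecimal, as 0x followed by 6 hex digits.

In little-endian order the low byte comes first in memory.
Reassemble most-significant byte first: 6C 3E 76 → 0x6C3E76.

0x6C3E76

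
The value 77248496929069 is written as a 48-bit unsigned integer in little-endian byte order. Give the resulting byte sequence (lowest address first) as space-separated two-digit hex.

2D 09 38 D1 41 46

77248496929069 in hexadecimal, padded to 48 bits, is 0x4641D138092D.
Split into bytes (most-significant first): 46 41 D1 38 09 2D.
Little-endian: lowest address holds the least-significant byte.
So at ascending addresses the bytes are 2D 09 38 D1 41 46.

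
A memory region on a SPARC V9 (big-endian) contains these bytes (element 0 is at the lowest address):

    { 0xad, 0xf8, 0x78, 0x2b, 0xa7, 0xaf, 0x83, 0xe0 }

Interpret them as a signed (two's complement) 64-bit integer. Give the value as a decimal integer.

-5910842382031551520

Big-endian: lowest address holds the most-significant byte.
The bytes are already most-significant first: 0xADF8782BA7AF83E0.
Top bit is set, so as a signed 64-bit value this is 0xADF8782BA7AF83E0 − 2^64 = -5910842382031551520.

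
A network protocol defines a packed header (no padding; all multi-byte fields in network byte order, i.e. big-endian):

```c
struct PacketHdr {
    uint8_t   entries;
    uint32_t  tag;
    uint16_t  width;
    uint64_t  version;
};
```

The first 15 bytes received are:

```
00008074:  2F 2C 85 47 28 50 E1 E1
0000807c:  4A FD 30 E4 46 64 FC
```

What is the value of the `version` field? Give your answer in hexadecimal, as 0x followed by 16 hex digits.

0xE14AFD30E44664FC

`version` follows `entries` (1 B), `tag` (4 B), `width` (2 B), so it starts at offset 1 + 4 + 2 = 7 and occupies 8 bytes.
Bytes at offsets 7..14: E1 4A FD 30 E4 46 64 FC.
Big-endian: lowest address holds the most-significant byte.
The bytes are already most-significant first: 0xE14AFD30E44664FC.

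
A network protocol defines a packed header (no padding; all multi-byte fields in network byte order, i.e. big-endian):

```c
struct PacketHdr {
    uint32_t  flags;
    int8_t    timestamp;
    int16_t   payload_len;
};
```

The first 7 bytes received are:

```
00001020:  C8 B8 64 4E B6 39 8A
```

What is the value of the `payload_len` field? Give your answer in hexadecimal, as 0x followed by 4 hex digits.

0x398A

`payload_len` follows `flags` (4 B), `timestamp` (1 B), so it starts at offset 4 + 1 = 5 and occupies 2 bytes.
Bytes at offsets 5..6: 39 8A.
In big-endian order the high byte comes first in memory.
The bytes are already most-significant first: 0x398A.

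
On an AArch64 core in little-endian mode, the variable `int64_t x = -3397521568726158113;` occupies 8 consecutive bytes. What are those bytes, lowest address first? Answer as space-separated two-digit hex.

DF 74 59 53 22 94 D9 D0

Two's complement of -3397521568726158113 in 64 bits: 3397521568726158113 = 0x2F266BDDACA68B21; invert → 0xD0D99422535974DE; add 1 → 0xD0D99422535974DF.
Split into bytes (most-significant first): D0 D9 94 22 53 59 74 DF.
In little-endian order the low byte comes first in memory.
So at ascending addresses the bytes are DF 74 59 53 22 94 D9 D0.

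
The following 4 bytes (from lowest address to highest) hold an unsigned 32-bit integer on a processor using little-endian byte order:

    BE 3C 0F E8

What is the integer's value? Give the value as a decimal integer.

3893312702

Little-endian stores the least-significant byte at the lowest address.
Reassemble most-significant byte first: E8 0F 3C BE → 0xE80F3CBE.
0xE80F3CBE = 3893312702.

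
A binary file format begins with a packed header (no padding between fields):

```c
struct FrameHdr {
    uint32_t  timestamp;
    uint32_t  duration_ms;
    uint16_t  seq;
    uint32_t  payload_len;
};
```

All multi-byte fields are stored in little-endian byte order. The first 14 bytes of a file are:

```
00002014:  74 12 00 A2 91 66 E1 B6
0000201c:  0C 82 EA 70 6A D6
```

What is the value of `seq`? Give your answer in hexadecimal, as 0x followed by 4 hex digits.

0x820C

`seq` follows `timestamp` (4 B), `duration_ms` (4 B), so it starts at offset 4 + 4 = 8 and occupies 2 bytes.
Bytes at offsets 8..9: 0C 82.
Little-endian stores the least-significant byte at the lowest address.
Reassemble most-significant byte first: 82 0C → 0x820C.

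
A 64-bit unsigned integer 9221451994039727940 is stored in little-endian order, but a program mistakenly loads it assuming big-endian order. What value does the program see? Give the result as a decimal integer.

9221451994039727940 in 64-bit hexadecimal is 0x7FF92DBB320E3744.
Stored little-endian, the bytes at ascending addresses are 44 37 0E 32 BB 2D F9 7F.
Read back as big-endian, the last byte is least significant, giving 0x44370E32BB2DF97F.
0x44370E32BB2DF97F = 4915413129349691775.

4915413129349691775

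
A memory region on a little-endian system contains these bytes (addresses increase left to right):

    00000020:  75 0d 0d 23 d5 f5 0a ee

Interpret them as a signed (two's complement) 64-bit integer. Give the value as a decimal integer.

In little-endian order the low byte comes first in memory.
Reassemble most-significant byte first: EE 0A F5 D5 23 0D 0D 75 → 0xEE0AF5D5230D0D75.
Top bit is set, so as a signed 64-bit value this is 0xEE0AF5D5230D0D75 − 2^64 = -1293951647150699147.

-1293951647150699147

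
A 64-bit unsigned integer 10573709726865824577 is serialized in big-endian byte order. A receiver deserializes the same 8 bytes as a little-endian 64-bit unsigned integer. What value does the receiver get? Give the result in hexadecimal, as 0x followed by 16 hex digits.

10573709726865824577 in 64-bit hexadecimal is 0x92BD5CF983EE1B41.
Stored big-endian, the bytes at ascending addresses are 92 BD 5C F9 83 EE 1B 41.
Read back as little-endian, the first byte is least significant, giving 0x411BEE83F95CBD92.

0x411BEE83F95CBD92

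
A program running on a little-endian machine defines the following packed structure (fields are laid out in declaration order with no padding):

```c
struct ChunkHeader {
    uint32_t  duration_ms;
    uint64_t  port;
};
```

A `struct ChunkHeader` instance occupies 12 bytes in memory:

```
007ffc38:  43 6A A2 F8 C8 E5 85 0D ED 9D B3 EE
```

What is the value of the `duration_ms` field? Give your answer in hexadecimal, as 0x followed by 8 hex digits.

0xF8A26A43

`duration_ms` is the first field, at byte offset 0, occupying 4 bytes.
Bytes at offsets 0..3: 43 6A A2 F8.
Little-endian: lowest address holds the least-significant byte.
Reassemble most-significant byte first: F8 A2 6A 43 → 0xF8A26A43.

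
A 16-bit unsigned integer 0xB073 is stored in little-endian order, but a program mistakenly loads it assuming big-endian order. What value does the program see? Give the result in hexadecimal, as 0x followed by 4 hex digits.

Stored little-endian, the bytes at ascending addresses are 73 B0.
Read back as big-endian, the last byte is least significant, giving 0x73B0.

0x73B0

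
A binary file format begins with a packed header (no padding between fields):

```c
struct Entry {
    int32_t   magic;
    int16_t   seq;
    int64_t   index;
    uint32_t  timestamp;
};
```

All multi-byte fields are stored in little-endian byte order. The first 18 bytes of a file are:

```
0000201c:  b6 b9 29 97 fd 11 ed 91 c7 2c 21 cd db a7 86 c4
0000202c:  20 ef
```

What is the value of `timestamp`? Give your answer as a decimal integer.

`timestamp` follows `magic` (4 B), `seq` (2 B), `index` (8 B), so it starts at offset 4 + 2 + 8 = 14 and occupies 4 bytes.
Bytes at offsets 14..17: 86 C4 20 EF.
In little-endian order the low byte comes first in memory.
Reassemble most-significant byte first: EF 20 C4 86 → 0xEF20C486.
0xEF20C486 = 4011902086.

4011902086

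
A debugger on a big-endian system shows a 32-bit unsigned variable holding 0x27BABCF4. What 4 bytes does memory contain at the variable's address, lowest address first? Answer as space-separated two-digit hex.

Split into bytes (most-significant first): 27 BA BC F4.
Big-endian: lowest address holds the most-significant byte.
So the memory order matches the most-significant-first order: 27 BA BC F4.

27 BA BC F4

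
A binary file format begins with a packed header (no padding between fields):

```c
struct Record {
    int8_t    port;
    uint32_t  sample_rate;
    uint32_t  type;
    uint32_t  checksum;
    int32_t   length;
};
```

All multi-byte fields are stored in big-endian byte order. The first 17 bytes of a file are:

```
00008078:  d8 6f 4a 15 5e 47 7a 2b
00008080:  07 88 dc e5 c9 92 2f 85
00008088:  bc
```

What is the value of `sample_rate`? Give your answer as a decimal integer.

`sample_rate` follows `port` (1 byte), so it starts at byte offset 1 and occupies 4 bytes.
Bytes at offsets 1..4: 6F 4A 15 5E.
Big-endian: lowest address holds the most-significant byte.
The bytes are already most-significant first: 0x6F4A155E.
0x6F4A155E = 1867126110.

1867126110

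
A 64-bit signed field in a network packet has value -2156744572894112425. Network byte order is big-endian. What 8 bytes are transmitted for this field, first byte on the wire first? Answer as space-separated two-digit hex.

E2 11 B4 3C E5 65 15 57

Two's complement of -2156744572894112425 in 64 bits: 2156744572894112425 = 0x1DEE4BC31A9AEAA9; invert → 0xE211B43CE5651556; add 1 → 0xE211B43CE5651557.
Split into bytes (most-significant first): E2 11 B4 3C E5 65 15 57.
Big-endian: lowest address holds the most-significant byte.
So the memory order matches the most-significant-first order: E2 11 B4 3C E5 65 15 57.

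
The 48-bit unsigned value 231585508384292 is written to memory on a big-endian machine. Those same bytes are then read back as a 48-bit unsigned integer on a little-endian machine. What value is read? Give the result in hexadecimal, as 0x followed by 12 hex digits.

0x245EF633A0D2

231585508384292 in 48-bit hexadecimal is 0xD2A033F65E24.
Stored big-endian, the bytes at ascending addresses are D2 A0 33 F6 5E 24.
Read back as little-endian, the first byte is least significant, giving 0x245EF633A0D2.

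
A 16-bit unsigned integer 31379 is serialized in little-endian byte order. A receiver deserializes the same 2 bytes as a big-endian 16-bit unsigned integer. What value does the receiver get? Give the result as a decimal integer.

37754

31379 in 16-bit hexadecimal is 0x7A93.
Stored little-endian, the bytes at ascending addresses are 93 7A.
Read back as big-endian, the last byte is least significant, giving 0x937A.
0x937A = 37754.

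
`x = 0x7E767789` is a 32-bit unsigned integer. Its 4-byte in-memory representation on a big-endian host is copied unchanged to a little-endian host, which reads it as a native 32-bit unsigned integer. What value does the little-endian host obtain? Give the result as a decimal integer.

2306307710

Stored big-endian, the bytes at ascending addresses are 7E 76 77 89.
Read back as little-endian, the first byte is least significant, giving 0x8977767E.
0x8977767E = 2306307710.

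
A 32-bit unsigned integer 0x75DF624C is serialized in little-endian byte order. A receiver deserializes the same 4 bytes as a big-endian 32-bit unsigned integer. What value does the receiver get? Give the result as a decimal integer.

Stored little-endian, the bytes at ascending addresses are 4C 62 DF 75.
Read back as big-endian, the last byte is least significant, giving 0x4C62DF75.
0x4C62DF75 = 1281548149.

1281548149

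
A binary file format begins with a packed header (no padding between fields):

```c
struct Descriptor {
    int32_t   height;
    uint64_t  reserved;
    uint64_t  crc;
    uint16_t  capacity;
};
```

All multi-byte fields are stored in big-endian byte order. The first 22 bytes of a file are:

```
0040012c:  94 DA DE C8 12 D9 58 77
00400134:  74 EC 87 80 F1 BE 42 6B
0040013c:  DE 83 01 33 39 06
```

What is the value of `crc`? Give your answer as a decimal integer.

`crc` follows `height` (4 B), `reserved` (8 B), so it starts at offset 4 + 8 = 12 and occupies 8 bytes.
Bytes at offsets 12..19: F1 BE 42 6B DE 83 01 33.
Big-endian: lowest address holds the most-significant byte.
The bytes are already most-significant first: 0xF1BE426BDE830133.
0xF1BE426BDE830133 = 17419433439777718579.

17419433439777718579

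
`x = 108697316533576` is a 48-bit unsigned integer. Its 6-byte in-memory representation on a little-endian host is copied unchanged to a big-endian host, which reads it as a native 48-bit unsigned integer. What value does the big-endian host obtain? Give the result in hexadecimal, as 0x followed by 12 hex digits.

108697316533576 in 48-bit hexadecimal is 0x62DC10F0A548.
Stored little-endian, the bytes at ascending addresses are 48 A5 F0 10 DC 62.
Read back as big-endian, the last byte is least significant, giving 0x48A5F010DC62.

0x48A5F010DC62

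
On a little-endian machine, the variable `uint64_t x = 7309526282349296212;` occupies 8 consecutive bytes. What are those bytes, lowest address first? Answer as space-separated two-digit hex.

7309526282349296212 in hexadecimal, padded to 64 bits, is 0x6570A76D1FCFBA54.
Split into bytes (most-significant first): 65 70 A7 6D 1F CF BA 54.
In little-endian order the low byte comes first in memory.
So at ascending addresses the bytes are 54 BA CF 1F 6D A7 70 65.

54 BA CF 1F 6D A7 70 65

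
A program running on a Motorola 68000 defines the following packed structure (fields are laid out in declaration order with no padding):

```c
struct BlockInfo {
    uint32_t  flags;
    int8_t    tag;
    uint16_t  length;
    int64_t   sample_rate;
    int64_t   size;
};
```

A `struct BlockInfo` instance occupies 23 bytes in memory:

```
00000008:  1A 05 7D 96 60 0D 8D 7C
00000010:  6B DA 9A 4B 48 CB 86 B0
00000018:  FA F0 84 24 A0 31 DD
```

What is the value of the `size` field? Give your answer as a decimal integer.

`size` follows `flags` (4 B), `tag` (1 B), `length` (2 B), `sample_rate` (8 B), so it starts at offset 4 + 1 + 2 + 8 = 15 and occupies 8 bytes.
Bytes at offsets 15..22: B0 FA F0 84 24 A0 31 DD.
In big-endian order the high byte comes first in memory.
The bytes are already most-significant first: 0xB0FAF08424A031DD.
Top bit is set, so as a signed 64-bit value this is 0xB0FAF08424A031DD − 2^64 = -5693974328515743267.

-5693974328515743267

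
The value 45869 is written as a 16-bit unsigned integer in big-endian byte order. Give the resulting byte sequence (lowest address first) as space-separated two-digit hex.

B3 2D

45869 in hexadecimal, padded to 16 bits, is 0xB32D.
Split into bytes (most-significant first): B3 2D.
In big-endian order the high byte comes first in memory.
So the memory order matches the most-significant-first order: B3 2D.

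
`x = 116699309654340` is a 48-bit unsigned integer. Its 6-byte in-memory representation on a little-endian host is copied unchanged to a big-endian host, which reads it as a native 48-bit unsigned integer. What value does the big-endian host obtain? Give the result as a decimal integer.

75599564252010

116699309654340 in 48-bit hexadecimal is 0x6A232CE5C144.
Stored little-endian, the bytes at ascending addresses are 44 C1 E5 2C 23 6A.
Read back as big-endian, the last byte is least significant, giving 0x44C1E52C236A.
0x44C1E52C236A = 75599564252010.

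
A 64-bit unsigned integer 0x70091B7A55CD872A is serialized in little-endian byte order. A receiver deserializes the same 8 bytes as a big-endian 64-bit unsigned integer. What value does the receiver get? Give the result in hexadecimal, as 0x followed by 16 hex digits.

Stored little-endian, the bytes at ascending addresses are 2A 87 CD 55 7A 1B 09 70.
Read back as big-endian, the last byte is least significant, giving 0x2A87CD557A1B0970.

0x2A87CD557A1B0970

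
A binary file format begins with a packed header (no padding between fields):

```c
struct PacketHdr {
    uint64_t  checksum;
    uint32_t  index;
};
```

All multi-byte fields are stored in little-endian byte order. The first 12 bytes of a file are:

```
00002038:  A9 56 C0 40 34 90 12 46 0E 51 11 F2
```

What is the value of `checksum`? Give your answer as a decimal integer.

5049256686334793385

`checksum` is the first field, at byte offset 0, occupying 8 bytes.
Bytes at offsets 0..7: A9 56 C0 40 34 90 12 46.
In little-endian order the low byte comes first in memory.
Reassemble most-significant byte first: 46 12 90 34 40 C0 56 A9 → 0x4612903440C056A9.
0x4612903440C056A9 = 5049256686334793385.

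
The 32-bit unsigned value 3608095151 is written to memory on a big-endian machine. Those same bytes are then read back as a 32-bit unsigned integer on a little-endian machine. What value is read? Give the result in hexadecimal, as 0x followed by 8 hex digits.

0xAF290FD7

3608095151 in 32-bit hexadecimal is 0xD70F29AF.
Stored big-endian, the bytes at ascending addresses are D7 0F 29 AF.
Read back as little-endian, the first byte is least significant, giving 0xAF290FD7.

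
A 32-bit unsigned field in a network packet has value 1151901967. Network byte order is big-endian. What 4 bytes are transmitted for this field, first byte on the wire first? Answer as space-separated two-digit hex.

44 A8 A1 0F

1151901967 in hexadecimal, padded to 32 bits, is 0x44A8A10F.
Split into bytes (most-significant first): 44 A8 A1 0F.
In big-endian order the high byte comes first in memory.
So the memory order matches the most-significant-first order: 44 A8 A1 0F.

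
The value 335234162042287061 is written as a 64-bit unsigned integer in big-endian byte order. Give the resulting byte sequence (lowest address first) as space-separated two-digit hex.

335234162042287061 in hexadecimal, padded to 64 bits, is 0x04A6FDB1B91B33D5.
Split into bytes (most-significant first): 04 A6 FD B1 B9 1B 33 D5.
Big-endian stores the most-significant byte at the lowest address.
So the memory order matches the most-significant-first order: 04 A6 FD B1 B9 1B 33 D5.

04 A6 FD B1 B9 1B 33 D5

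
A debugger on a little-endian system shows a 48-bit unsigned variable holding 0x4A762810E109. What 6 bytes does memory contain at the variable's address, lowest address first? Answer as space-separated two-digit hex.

09 E1 10 28 76 4A

Split into bytes (most-significant first): 4A 76 28 10 E1 09.
In little-endian order the low byte comes first in memory.
So at ascending addresses the bytes are 09 E1 10 28 76 4A.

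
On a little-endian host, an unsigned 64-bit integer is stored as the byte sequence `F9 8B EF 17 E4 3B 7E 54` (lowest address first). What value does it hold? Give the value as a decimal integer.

Little-endian stores the least-significant byte at the lowest address.
Reassemble most-significant byte first: 54 7E 3B E4 17 EF 8B F9 → 0x547E3BE417EF8BF9.
0x547E3BE417EF8BF9 = 6088369597091646457.

6088369597091646457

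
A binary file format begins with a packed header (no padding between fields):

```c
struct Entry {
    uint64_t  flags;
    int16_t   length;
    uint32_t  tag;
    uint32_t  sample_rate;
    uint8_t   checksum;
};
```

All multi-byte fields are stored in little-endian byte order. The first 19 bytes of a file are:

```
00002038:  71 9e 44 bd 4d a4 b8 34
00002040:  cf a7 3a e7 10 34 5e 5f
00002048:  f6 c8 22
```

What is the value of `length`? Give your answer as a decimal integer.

-22577

`length` follows `flags` (8 bytes), so it starts at byte offset 8 and occupies 2 bytes.
Bytes at offsets 8..9: CF A7.
In little-endian order the low byte comes first in memory.
Reassemble most-significant byte first: A7 CF → 0xA7CF.
Top bit is set, so as a signed 16-bit value this is 0xA7CF − 2^16 = -22577.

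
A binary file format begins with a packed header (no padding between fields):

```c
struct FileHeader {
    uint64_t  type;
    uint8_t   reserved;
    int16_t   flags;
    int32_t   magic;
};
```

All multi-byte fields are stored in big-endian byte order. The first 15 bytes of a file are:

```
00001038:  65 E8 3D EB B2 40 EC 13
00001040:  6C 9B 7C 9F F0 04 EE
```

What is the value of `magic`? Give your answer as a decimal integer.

`magic` follows `type` (8 B), `reserved` (1 B), `flags` (2 B), so it starts at offset 8 + 1 + 2 = 11 and occupies 4 bytes.
Bytes at offsets 11..14: 9F F0 04 EE.
In big-endian order the high byte comes first in memory.
The bytes are already most-significant first: 0x9FF004EE.
Top bit is set, so as a signed 32-bit value this is 0x9FF004EE − 2^32 = -1611660050.

-1611660050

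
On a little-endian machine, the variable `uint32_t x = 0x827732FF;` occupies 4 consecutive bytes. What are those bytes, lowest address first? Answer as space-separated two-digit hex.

Split into bytes (most-significant first): 82 77 32 FF.
Little-endian stores the least-significant byte at the lowest address.
So at ascending addresses the bytes are FF 32 77 82.

FF 32 77 82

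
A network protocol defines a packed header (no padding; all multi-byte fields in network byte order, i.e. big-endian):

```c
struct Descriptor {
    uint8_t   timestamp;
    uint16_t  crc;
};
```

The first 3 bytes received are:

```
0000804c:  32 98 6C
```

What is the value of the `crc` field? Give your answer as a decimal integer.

39020

`crc` follows `timestamp` (1 byte), so it starts at byte offset 1 and occupies 2 bytes.
Bytes at offsets 1..2: 98 6C.
Big-endian stores the most-significant byte at the lowest address.
The bytes are already most-significant first: 0x986C.
0x986C = 39020.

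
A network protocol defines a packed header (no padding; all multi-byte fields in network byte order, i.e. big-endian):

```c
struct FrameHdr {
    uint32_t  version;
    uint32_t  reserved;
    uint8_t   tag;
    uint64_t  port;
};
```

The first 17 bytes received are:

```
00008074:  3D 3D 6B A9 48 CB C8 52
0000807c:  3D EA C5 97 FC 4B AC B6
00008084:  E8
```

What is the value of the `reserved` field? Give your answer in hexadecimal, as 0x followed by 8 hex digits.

`reserved` follows `version` (4 bytes), so it starts at byte offset 4 and occupies 4 bytes.
Bytes at offsets 4..7: 48 CB C8 52.
Big-endian stores the most-significant byte at the lowest address.
The bytes are already most-significant first: 0x48CBC852.

0x48CBC852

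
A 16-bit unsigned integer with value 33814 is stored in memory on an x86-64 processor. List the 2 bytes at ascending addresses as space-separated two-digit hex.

16 84

33814 in hexadecimal, padded to 16 bits, is 0x8416.
Split into bytes (most-significant first): 84 16.
Little-endian stores the least-significant byte at the lowest address.
So at ascending addresses the bytes are 16 84.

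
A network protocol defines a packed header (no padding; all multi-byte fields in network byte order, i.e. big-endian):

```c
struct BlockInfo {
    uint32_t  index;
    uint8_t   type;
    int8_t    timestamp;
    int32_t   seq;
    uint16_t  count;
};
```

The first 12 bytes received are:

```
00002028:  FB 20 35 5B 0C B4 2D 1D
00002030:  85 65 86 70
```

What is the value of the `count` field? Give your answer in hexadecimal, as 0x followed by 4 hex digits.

0x8670

`count` follows `index` (4 B), `type` (1 B), `timestamp` (1 B), `seq` (4 B), so it starts at offset 4 + 1 + 1 + 4 = 10 and occupies 2 bytes.
Bytes at offsets 10..11: 86 70.
Big-endian stores the most-significant byte at the lowest address.
The bytes are already most-significant first: 0x8670.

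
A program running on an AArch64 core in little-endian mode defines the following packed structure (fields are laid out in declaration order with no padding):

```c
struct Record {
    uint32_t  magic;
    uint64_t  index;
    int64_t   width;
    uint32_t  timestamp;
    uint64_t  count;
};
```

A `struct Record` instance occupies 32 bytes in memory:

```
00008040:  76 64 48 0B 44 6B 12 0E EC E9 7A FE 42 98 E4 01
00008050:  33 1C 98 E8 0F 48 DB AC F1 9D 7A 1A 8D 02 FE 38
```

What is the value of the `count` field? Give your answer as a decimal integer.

`count` follows `magic` (4 B), `index` (8 B), `width` (8 B), `timestamp` (4 B), so it starts at offset 4 + 8 + 8 + 4 = 24 and occupies 8 bytes.
Bytes at offsets 24..31: F1 9D 7A 1A 8D 02 FE 38.
Little-endian: lowest address holds the least-significant byte.
Reassemble most-significant byte first: 38 FE 02 8D 1A 7A 9D F1 → 0x38FE028D1A7A9DF1.
0x38FE028D1A7A9DF1 = 4106722715266358769.

4106722715266358769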